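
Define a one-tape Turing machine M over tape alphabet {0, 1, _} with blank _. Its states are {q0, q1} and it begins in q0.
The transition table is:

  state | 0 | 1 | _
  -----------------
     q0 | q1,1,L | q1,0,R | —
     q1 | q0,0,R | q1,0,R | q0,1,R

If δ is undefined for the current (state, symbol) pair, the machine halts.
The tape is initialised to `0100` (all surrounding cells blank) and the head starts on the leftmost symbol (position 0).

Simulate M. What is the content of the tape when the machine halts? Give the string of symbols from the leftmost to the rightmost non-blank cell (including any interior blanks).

state=q0 head=0 tape=_[0]100__   (q0,0)→(q1,1,L)
state=q1 head=-1 tape=[_]1100__   (q1,_)→(q0,1,R)
state=q0 head=0 tape=1[1]100__   (q0,1)→(q1,0,R)
state=q1 head=1 tape=10[1]00__   (q1,1)→(q1,0,R)
state=q1 head=2 tape=100[0]0__   (q1,0)→(q0,0,R)
state=q0 head=3 tape=1000[0]__   (q0,0)→(q1,1,L)
state=q1 head=2 tape=100[0]1__   (q1,0)→(q0,0,R)
state=q0 head=3 tape=1000[1]__   (q0,1)→(q1,0,R)
state=q1 head=4 tape=10000[_]_   (q1,_)→(q0,1,R)
state=q0 head=5 tape=100001[_]
The non-blank tape span at halt is 100001.

100001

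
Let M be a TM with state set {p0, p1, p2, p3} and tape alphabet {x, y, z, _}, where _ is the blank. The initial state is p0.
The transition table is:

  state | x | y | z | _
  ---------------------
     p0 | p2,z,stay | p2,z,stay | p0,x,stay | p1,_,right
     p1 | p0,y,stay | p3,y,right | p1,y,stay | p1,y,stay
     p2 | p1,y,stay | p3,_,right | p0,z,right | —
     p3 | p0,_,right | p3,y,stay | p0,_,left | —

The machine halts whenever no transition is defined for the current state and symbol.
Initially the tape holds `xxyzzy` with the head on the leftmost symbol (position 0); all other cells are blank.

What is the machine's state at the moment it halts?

p3

state=p0 head=0 tape=[x]xyzzy___   (p0,x)→(p2,z,stay)
state=p2 head=0 tape=[z]xyzzy___   (p2,z)→(p0,z,right)
state=p0 head=1 tape=z[x]yzzy___   (p0,x)→(p2,z,stay)
state=p2 head=1 tape=z[z]yzzy___   (p2,z)→(p0,z,right)
state=p0 head=2 tape=zz[y]zzy___   (p0,y)→(p2,z,stay)
state=p2 head=2 tape=zz[z]zzy___   (p2,z)→(p0,z,right)
state=p0 head=3 tape=zzz[z]zy___   (p0,z)→(p0,x,stay)
state=p0 head=3 tape=zzz[x]zy___   (p0,x)→(p2,z,stay)
state=p2 head=3 tape=zzz[z]zy___   (p2,z)→(p0,z,right)
state=p0 head=4 tape=zzzz[z]y___   (p0,z)→(p0,x,stay)
state=p0 head=4 tape=zzzz[x]y___   (p0,x)→(p2,z,stay)
state=p2 head=4 tape=zzzz[z]y___   (p2,z)→(p0,z,right)
state=p0 head=5 tape=zzzzz[y]___   (p0,y)→(p2,z,stay)
state=p2 head=5 tape=zzzzz[z]___   (p2,z)→(p0,z,right)
state=p0 head=6 tape=zzzzzz[_]__   (p0,_)→(p1,_,right)
state=p1 head=7 tape=zzzzzz_[_]_   (p1,_)→(p1,y,stay)
state=p1 head=7 tape=zzzzzz_[y]_   (p1,y)→(p3,y,right)
state=p3 head=8 tape=zzzzzz_y[_]
No transition is defined for (p3, _); M halts in state p3.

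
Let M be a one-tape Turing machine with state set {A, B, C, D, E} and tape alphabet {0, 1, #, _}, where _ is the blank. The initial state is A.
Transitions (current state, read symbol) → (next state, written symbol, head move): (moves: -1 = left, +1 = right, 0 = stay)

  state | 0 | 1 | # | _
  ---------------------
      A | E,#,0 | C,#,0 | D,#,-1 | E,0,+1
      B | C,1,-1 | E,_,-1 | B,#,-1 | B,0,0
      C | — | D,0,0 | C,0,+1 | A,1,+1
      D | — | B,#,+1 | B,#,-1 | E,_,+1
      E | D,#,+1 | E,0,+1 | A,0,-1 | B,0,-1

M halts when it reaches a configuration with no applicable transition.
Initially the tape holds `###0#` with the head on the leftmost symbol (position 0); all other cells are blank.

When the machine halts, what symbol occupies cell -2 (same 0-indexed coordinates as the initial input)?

state=A head=0 tape=__[#]##0#   (A,#)→(D,#,-1)
state=D head=-1 tape=_[_]###0#   (D,_)→(E,_,+1)
state=E head=0 tape=__[#]##0#   (E,#)→(A,0,-1)
state=A head=-1 tape=_[_]0##0#   (A,_)→(E,0,+1)
state=E head=0 tape=_0[0]##0#   (E,0)→(D,#,+1)
state=D head=1 tape=_0#[#]#0#   (D,#)→(B,#,-1)
state=B head=0 tape=_0[#]##0#   (B,#)→(B,#,-1)
state=B head=-1 tape=_[0]###0#   (B,0)→(C,1,-1)
state=C head=-2 tape=[_]1###0#   (C,_)→(A,1,+1)
state=A head=-1 tape=1[1]###0#   (A,1)→(C,#,0)
state=C head=-1 tape=1[#]###0#   (C,#)→(C,0,+1)
state=C head=0 tape=10[#]##0#   (C,#)→(C,0,+1)
state=C head=1 tape=100[#]#0#   (C,#)→(C,0,+1)
state=C head=2 tape=1000[#]0#   (C,#)→(C,0,+1)
state=C head=3 tape=10000[0]#
Cell -2 holds 1 when M halts.

1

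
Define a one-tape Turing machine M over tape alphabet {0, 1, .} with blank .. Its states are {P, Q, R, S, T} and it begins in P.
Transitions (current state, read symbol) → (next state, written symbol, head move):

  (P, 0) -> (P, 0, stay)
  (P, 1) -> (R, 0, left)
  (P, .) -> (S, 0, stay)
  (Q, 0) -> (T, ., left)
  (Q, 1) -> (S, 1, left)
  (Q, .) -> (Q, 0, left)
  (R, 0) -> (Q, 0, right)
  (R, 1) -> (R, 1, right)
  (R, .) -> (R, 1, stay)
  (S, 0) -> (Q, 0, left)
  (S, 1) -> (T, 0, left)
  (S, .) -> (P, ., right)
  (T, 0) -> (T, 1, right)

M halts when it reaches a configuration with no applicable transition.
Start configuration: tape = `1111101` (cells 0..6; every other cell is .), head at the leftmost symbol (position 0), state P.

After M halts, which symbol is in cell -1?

state=P head=0 tape=..[1]111101   (P,1)→(R,0,left)
state=R head=-1 tape=.[.]0111101   (R,.)→(R,1,stay)
state=R head=-1 tape=.[1]0111101   (R,1)→(R,1,right)
state=R head=0 tape=.1[0]111101   (R,0)→(Q,0,right)
state=Q head=1 tape=.10[1]11101   (Q,1)→(S,1,left)
state=S head=0 tape=.1[0]111101   (S,0)→(Q,0,left)
state=Q head=-1 tape=.[1]0111101   (Q,1)→(S,1,left)
state=S head=-2 tape=[.]10111101   (S,.)→(P,.,right)
state=P head=-1 tape=.[1]0111101   (P,1)→(R,0,left)
state=R head=-2 tape=[.]00111101   (R,.)→(R,1,stay)
state=R head=-2 tape=[1]00111101   (R,1)→(R,1,right)
state=R head=-1 tape=1[0]0111101   (R,0)→(Q,0,right)
state=Q head=0 tape=10[0]111101   (Q,0)→(T,.,left)
state=T head=-1 tape=1[0].111101   (T,0)→(T,1,right)
state=T head=0 tape=11[.]111101
Cell -1 holds 1 when M halts.

1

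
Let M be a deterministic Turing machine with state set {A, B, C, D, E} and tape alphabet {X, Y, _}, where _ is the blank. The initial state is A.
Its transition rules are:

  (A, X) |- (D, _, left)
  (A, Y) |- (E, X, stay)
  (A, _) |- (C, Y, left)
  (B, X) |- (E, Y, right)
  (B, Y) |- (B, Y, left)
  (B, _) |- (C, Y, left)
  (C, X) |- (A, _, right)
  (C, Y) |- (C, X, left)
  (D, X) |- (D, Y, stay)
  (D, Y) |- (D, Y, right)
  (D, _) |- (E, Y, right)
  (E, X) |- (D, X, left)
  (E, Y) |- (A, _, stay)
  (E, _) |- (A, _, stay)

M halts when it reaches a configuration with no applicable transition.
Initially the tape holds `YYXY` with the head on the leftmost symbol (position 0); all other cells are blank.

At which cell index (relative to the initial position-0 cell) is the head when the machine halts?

-2

state=A head=0 tape=__[Y]YXY__   (A,Y)→(E,X,stay)
state=E head=0 tape=__[X]YXY__   (E,X)→(D,X,left)
state=D head=-1 tape=_[_]XYXY__   (D,_)→(E,Y,right)
state=E head=0 tape=_Y[X]YXY__   (E,X)→(D,X,left)
state=D head=-1 tape=_[Y]XYXY__   (D,Y)→(D,Y,right)
state=D head=0 tape=_Y[X]YXY__   (D,X)→(D,Y,stay)
state=D head=0 tape=_Y[Y]YXY__   (D,Y)→(D,Y,right)
state=D head=1 tape=_YY[Y]XY__   (D,Y)→(D,Y,right)
state=D head=2 tape=_YYY[X]Y__   (D,X)→(D,Y,stay)
state=D head=2 tape=_YYY[Y]Y__   (D,Y)→(D,Y,right)
state=D head=3 tape=_YYYY[Y]__   (D,Y)→(D,Y,right)
state=D head=4 tape=_YYYYY[_]_   (D,_)→(E,Y,right)
state=E head=5 tape=_YYYYYY[_]   (E,_)→(A,_,stay)
state=A head=5 tape=_YYYYYY[_]   (A,_)→(C,Y,left)
state=C head=4 tape=_YYYYY[Y]Y   (C,Y)→(C,X,left)
state=C head=3 tape=_YYYY[Y]XY   (C,Y)→(C,X,left)
state=C head=2 tape=_YYY[Y]XXY   (C,Y)→(C,X,left)
state=C head=1 tape=_YY[Y]XXXY   (C,Y)→(C,X,left)
state=C head=0 tape=_Y[Y]XXXXY   (C,Y)→(C,X,left)
state=C head=-1 tape=_[Y]XXXXXY   (C,Y)→(C,X,left)
state=C head=-2 tape=[_]XXXXXXY
At halt the head is at cell -2.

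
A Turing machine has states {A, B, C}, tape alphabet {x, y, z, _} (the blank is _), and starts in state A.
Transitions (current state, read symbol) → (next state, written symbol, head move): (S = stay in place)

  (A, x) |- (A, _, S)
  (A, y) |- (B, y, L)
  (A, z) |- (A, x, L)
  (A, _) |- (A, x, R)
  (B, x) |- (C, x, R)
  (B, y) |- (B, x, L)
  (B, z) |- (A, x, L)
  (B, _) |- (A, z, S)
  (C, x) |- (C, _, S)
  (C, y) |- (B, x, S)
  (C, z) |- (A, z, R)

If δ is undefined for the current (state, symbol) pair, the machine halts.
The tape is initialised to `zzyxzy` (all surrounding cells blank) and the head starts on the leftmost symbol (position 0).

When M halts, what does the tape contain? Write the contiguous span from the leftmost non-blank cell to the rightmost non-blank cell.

A | _[z]zyxzy   read z → write x, move L, go to A
A | [_]xzyxzy   read _ → write x, move R, go to A
A | x[x]zyxzy   read x → write _, move S, go to A
A | x[_]zyxzy   read _ → write x, move R, go to A
A | xx[z]yxzy   read z → write x, move L, go to A
A | x[x]xyxzy   read x → write _, move S, go to A
A | x[_]xyxzy   read _ → write x, move R, go to A
A | xx[x]yxzy   read x → write _, move S, go to A
A | xx[_]yxzy   read _ → write x, move R, go to A
A | xxx[y]xzy   read y → write y, move L, go to B
B | xx[x]yxzy   read x → write x, move R, go to C
C | xxx[y]xzy   read y → write x, move S, go to B
B | xxx[x]xzy   read x → write x, move R, go to C
C | xxxx[x]zy   read x → write _, move S, go to C
C | xxxx[_]zy
The non-blank tape span at halt is xxxx_zy.

xxxx_zy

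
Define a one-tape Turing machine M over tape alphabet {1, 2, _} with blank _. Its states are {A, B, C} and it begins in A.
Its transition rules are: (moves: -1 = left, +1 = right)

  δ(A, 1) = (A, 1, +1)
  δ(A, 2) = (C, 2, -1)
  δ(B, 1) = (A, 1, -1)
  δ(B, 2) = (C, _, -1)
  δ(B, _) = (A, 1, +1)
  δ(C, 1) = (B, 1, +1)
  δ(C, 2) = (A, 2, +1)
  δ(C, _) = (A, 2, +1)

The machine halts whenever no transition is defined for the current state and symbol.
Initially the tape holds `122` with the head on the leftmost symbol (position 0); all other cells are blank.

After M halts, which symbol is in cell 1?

A | [1]22_   read 1 → write 1, move +1, go to A
A | 1[2]2_   read 2 → write 2, move -1, go to C
C | [1]22_   read 1 → write 1, move +1, go to B
B | 1[2]2_   read 2 → write _, move -1, go to C
C | [1]_2_   read 1 → write 1, move +1, go to B
B | 1[_]2_   read _ → write 1, move +1, go to A
A | 11[2]_   read 2 → write 2, move -1, go to C
C | 1[1]2_   read 1 → write 1, move +1, go to B
B | 11[2]_   read 2 → write _, move -1, go to C
C | 1[1]__   read 1 → write 1, move +1, go to B
B | 11[_]_   read _ → write 1, move +1, go to A
A | 111[_]
Cell 1 holds 1 when M halts.

1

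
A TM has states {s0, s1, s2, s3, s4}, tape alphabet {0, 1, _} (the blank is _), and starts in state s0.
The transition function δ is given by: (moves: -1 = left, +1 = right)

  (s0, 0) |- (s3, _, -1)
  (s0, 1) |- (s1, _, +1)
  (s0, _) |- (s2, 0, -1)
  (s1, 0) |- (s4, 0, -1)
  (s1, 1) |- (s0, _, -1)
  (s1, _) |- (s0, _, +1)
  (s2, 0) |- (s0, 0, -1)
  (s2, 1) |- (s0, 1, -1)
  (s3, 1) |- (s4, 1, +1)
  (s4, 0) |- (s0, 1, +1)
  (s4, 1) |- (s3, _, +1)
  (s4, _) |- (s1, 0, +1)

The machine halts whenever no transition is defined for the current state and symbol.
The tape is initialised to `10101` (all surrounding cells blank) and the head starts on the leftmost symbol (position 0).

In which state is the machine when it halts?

state=s0 head=0 tape=[1]0101   (s0,1)→(s1,_,+1)
state=s1 head=1 tape=_[0]101   (s1,0)→(s4,0,-1)
state=s4 head=0 tape=[_]0101   (s4,_)→(s1,0,+1)
state=s1 head=1 tape=0[0]101   (s1,0)→(s4,0,-1)
state=s4 head=0 tape=[0]0101   (s4,0)→(s0,1,+1)
state=s0 head=1 tape=1[0]101   (s0,0)→(s3,_,-1)
state=s3 head=0 tape=[1]_101   (s3,1)→(s4,1,+1)
state=s4 head=1 tape=1[_]101   (s4,_)→(s1,0,+1)
state=s1 head=2 tape=10[1]01   (s1,1)→(s0,_,-1)
state=s0 head=1 tape=1[0]_01   (s0,0)→(s3,_,-1)
state=s3 head=0 tape=[1]__01   (s3,1)→(s4,1,+1)
state=s4 head=1 tape=1[_]_01   (s4,_)→(s1,0,+1)
state=s1 head=2 tape=10[_]01   (s1,_)→(s0,_,+1)
state=s0 head=3 tape=10_[0]1   (s0,0)→(s3,_,-1)
state=s3 head=2 tape=10[_]_1
No transition is defined for (s3, _); M halts in state s3.

s3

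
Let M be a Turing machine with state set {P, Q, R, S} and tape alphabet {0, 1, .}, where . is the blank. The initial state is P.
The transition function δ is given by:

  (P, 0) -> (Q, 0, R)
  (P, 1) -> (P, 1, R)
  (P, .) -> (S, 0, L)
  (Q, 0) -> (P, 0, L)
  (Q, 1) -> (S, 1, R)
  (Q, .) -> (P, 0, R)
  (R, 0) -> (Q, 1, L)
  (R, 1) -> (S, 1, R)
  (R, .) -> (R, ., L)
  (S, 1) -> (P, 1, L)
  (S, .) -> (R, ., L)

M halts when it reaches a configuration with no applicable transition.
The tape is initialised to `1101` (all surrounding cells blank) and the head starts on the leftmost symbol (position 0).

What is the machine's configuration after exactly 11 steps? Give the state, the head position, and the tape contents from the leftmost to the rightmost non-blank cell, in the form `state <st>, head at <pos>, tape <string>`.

state R, head at 3, tape 1101

P | [1]101.   read 1 → write 1, move R, go to P
P | 1[1]01.   read 1 → write 1, move R, go to P
P | 11[0]1.   read 0 → write 0, move R, go to Q
Q | 110[1].   read 1 → write 1, move R, go to S
S | 1101[.]   read . → write ., move L, go to R
R | 110[1].   read 1 → write 1, move R, go to S
S | 1101[.]   read . → write ., move L, go to R
R | 110[1].   read 1 → write 1, move R, go to S
S | 1101[.]   read . → write ., move L, go to R
R | 110[1].   read 1 → write 1, move R, go to S
S | 1101[.]   read . → write ., move L, go to R
R | 110[1].
After 11 steps: state R, head at 3, tape 1101.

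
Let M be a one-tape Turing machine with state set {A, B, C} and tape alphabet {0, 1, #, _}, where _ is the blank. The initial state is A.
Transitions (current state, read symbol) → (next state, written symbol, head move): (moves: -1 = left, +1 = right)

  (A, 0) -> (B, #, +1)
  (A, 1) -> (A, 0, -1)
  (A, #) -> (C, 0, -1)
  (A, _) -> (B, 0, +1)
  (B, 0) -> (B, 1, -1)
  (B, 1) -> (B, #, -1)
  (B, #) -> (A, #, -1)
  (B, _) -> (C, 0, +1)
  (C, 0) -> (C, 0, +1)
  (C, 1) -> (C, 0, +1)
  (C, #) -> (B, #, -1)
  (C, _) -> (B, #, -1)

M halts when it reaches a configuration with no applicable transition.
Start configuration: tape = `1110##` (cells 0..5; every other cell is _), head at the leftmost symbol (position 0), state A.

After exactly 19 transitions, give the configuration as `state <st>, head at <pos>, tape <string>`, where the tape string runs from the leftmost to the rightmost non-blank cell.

state C, head at -1, tape 0011111##

state=A head=0 tape=___[1]110##   (A,1)→(A,0,-1)
state=A head=-1 tape=__[_]0110##   (A,_)→(B,0,+1)
state=B head=0 tape=__0[0]110##   (B,0)→(B,1,-1)
state=B head=-1 tape=__[0]1110##   (B,0)→(B,1,-1)
state=B head=-2 tape=_[_]11110##   (B,_)→(C,0,+1)
state=C head=-1 tape=_0[1]1110##   (C,1)→(C,0,+1)
state=C head=0 tape=_00[1]110##   (C,1)→(C,0,+1)
state=C head=1 tape=_000[1]10##   (C,1)→(C,0,+1)
state=C head=2 tape=_0000[1]0##   (C,1)→(C,0,+1)
state=C head=3 tape=_00000[0]##   (C,0)→(C,0,+1)
state=C head=4 tape=_000000[#]#   (C,#)→(B,#,-1)
state=B head=3 tape=_00000[0]##   (B,0)→(B,1,-1)
state=B head=2 tape=_0000[0]1##   (B,0)→(B,1,-1)
state=B head=1 tape=_000[0]11##   (B,0)→(B,1,-1)
state=B head=0 tape=_00[0]111##   (B,0)→(B,1,-1)
state=B head=-1 tape=_0[0]1111##   (B,0)→(B,1,-1)
state=B head=-2 tape=_[0]11111##   (B,0)→(B,1,-1)
state=B head=-3 tape=[_]111111##   (B,_)→(C,0,+1)
state=C head=-2 tape=0[1]11111##   (C,1)→(C,0,+1)
state=C head=-1 tape=00[1]1111##
After 19 steps: state C, head at -1, tape 0011111##.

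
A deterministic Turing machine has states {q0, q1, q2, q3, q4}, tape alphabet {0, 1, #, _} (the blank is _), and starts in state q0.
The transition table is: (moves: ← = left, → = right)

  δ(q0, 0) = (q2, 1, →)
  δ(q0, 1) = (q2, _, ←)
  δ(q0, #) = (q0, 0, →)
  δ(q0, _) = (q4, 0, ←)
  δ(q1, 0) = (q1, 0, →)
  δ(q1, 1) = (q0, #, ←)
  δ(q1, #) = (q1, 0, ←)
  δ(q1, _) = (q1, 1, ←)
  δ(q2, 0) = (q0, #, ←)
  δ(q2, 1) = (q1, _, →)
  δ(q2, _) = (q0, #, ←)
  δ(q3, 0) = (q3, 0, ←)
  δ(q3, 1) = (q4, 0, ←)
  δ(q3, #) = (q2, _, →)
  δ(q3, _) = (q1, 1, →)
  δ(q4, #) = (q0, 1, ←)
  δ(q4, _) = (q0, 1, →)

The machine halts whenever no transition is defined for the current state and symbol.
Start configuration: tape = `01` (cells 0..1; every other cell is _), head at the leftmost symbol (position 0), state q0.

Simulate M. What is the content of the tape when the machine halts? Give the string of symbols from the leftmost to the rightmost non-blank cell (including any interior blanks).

state=q0 head=0 tape=__[0]1_   (q0,0)→(q2,1,→)
state=q2 head=1 tape=__1[1]_   (q2,1)→(q1,_,→)
state=q1 head=2 tape=__1_[_]   (q1,_)→(q1,1,←)
state=q1 head=1 tape=__1[_]1   (q1,_)→(q1,1,←)
state=q1 head=0 tape=__[1]11   (q1,1)→(q0,#,←)
state=q0 head=-1 tape=_[_]#11   (q0,_)→(q4,0,←)
state=q4 head=-2 tape=[_]0#11   (q4,_)→(q0,1,→)
state=q0 head=-1 tape=1[0]#11   (q0,0)→(q2,1,→)
state=q2 head=0 tape=11[#]11
The non-blank tape span at halt is 11#11.

11#11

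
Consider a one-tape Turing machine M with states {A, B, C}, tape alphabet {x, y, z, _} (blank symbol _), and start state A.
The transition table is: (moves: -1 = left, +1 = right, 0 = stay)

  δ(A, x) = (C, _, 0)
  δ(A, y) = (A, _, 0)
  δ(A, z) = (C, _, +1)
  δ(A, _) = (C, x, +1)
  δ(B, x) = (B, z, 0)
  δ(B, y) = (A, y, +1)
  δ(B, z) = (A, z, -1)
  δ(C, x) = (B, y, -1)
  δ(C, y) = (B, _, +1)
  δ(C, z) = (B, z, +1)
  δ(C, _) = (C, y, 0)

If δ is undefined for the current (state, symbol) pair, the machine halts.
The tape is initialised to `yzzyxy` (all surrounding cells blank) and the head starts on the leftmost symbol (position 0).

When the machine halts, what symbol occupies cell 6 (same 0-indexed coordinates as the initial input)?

A | [y]zzyxy___   read y → write _, move 0, go to A
A | [_]zzyxy___   read _ → write x, move +1, go to C
C | x[z]zyxy___   read z → write z, move +1, go to B
B | xz[z]yxy___   read z → write z, move -1, go to A
A | x[z]zyxy___   read z → write _, move +1, go to C
C | x_[z]yxy___   read z → write z, move +1, go to B
B | x_z[y]xy___   read y → write y, move +1, go to A
A | x_zy[x]y___   read x → write _, move 0, go to C
C | x_zy[_]y___   read _ → write y, move 0, go to C
C | x_zy[y]y___   read y → write _, move +1, go to B
B | x_zy_[y]___   read y → write y, move +1, go to A
A | x_zy_y[_]__   read _ → write x, move +1, go to C
C | x_zy_yx[_]_   read _ → write y, move 0, go to C
C | x_zy_yx[y]_   read y → write _, move +1, go to B
B | x_zy_yx_[_]
Cell 6 holds x when M halts.

x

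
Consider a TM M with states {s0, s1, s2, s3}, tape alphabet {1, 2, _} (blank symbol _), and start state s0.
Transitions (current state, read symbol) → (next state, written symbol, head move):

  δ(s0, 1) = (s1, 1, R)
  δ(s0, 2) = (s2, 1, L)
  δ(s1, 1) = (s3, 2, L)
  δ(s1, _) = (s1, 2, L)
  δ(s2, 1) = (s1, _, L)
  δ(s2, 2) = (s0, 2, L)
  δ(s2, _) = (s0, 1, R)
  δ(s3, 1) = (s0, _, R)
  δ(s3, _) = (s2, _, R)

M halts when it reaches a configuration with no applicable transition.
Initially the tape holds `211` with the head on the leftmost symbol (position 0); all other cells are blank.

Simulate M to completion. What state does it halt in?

s1

s0 | _[2]11_   read 2 → write 1, move L, go to s2
s2 | [_]111_   read _ → write 1, move R, go to s0
s0 | 1[1]11_   read 1 → write 1, move R, go to s1
s1 | 11[1]1_   read 1 → write 2, move L, go to s3
s3 | 1[1]21_   read 1 → write _, move R, go to s0
s0 | 1_[2]1_   read 2 → write 1, move L, go to s2
s2 | 1[_]11_   read _ → write 1, move R, go to s0
s0 | 11[1]1_   read 1 → write 1, move R, go to s1
s1 | 111[1]_   read 1 → write 2, move L, go to s3
s3 | 11[1]2_   read 1 → write _, move R, go to s0
s0 | 11_[2]_   read 2 → write 1, move L, go to s2
s2 | 11[_]1_   read _ → write 1, move R, go to s0
s0 | 111[1]_   read 1 → write 1, move R, go to s1
s1 | 1111[_]   read _ → write 2, move L, go to s1
s1 | 111[1]2   read 1 → write 2, move L, go to s3
s3 | 11[1]22   read 1 → write _, move R, go to s0
s0 | 11_[2]2   read 2 → write 1, move L, go to s2
s2 | 11[_]12   read _ → write 1, move R, go to s0
s0 | 111[1]2   read 1 → write 1, move R, go to s1
s1 | 1111[2]
No transition is defined for (s1, 2); M halts in state s1.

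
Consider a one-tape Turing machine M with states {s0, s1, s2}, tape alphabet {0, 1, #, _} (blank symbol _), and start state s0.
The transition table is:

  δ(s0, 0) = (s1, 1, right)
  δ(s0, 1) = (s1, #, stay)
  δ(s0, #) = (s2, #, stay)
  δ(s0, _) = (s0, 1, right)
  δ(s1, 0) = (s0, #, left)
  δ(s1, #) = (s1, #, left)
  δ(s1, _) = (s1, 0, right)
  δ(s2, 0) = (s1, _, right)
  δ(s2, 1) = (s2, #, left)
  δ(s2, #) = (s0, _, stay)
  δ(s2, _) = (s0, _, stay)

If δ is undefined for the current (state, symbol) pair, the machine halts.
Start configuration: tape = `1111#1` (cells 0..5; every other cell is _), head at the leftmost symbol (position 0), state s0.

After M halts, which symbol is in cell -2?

state=s0 head=0 tape=__[1]111#1   (s0,1)→(s1,#,stay)
state=s1 head=0 tape=__[#]111#1   (s1,#)→(s1,#,left)
state=s1 head=-1 tape=_[_]#111#1   (s1,_)→(s1,0,right)
state=s1 head=0 tape=_0[#]111#1   (s1,#)→(s1,#,left)
state=s1 head=-1 tape=_[0]#111#1   (s1,0)→(s0,#,left)
state=s0 head=-2 tape=[_]##111#1   (s0,_)→(s0,1,right)
state=s0 head=-1 tape=1[#]#111#1   (s0,#)→(s2,#,stay)
state=s2 head=-1 tape=1[#]#111#1   (s2,#)→(s0,_,stay)
state=s0 head=-1 tape=1[_]#111#1   (s0,_)→(s0,1,right)
state=s0 head=0 tape=11[#]111#1   (s0,#)→(s2,#,stay)
state=s2 head=0 tape=11[#]111#1   (s2,#)→(s0,_,stay)
state=s0 head=0 tape=11[_]111#1   (s0,_)→(s0,1,right)
state=s0 head=1 tape=111[1]11#1   (s0,1)→(s1,#,stay)
state=s1 head=1 tape=111[#]11#1   (s1,#)→(s1,#,left)
state=s1 head=0 tape=11[1]#11#1
Cell -2 holds 1 when M halts.

1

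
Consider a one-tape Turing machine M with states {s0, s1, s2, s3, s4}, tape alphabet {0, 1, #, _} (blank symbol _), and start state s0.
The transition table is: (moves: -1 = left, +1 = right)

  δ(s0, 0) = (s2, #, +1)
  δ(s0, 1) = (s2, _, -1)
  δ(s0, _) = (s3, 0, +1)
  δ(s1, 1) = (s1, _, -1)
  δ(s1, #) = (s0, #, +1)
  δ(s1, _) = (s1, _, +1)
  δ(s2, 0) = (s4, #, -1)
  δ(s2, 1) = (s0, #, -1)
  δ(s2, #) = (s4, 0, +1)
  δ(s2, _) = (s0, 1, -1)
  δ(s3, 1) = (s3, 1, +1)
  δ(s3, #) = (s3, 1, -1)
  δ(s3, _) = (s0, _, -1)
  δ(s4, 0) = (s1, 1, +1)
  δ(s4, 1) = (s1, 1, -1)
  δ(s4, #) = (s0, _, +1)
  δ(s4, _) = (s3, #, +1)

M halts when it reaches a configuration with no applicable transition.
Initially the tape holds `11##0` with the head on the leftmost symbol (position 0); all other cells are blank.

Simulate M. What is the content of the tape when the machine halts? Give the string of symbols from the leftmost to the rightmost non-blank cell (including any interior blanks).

#111__1##0

s0 | _____[1]1##0   read 1 → write _, move -1, go to s2
s2 | ____[_]_1##0   read _ → write 1, move -1, go to s0
s0 | ___[_]1_1##0   read _ → write 0, move +1, go to s3
s3 | ___0[1]_1##0   read 1 → write 1, move +1, go to s3
s3 | ___01[_]1##0   read _ → write _, move -1, go to s0
s0 | ___0[1]_1##0   read 1 → write _, move -1, go to s2
s2 | ___[0]__1##0   read 0 → write #, move -1, go to s4
s4 | __[_]#__1##0   read _ → write #, move +1, go to s3
s3 | __#[#]__1##0   read # → write 1, move -1, go to s3
s3 | __[#]1__1##0   read # → write 1, move -1, go to s3
s3 | _[_]11__1##0   read _ → write _, move -1, go to s0
s0 | [_]_11__1##0   read _ → write 0, move +1, go to s3
s3 | 0[_]11__1##0   read _ → write _, move -1, go to s0
s0 | [0]_11__1##0   read 0 → write #, move +1, go to s2
s2 | #[_]11__1##0   read _ → write 1, move -1, go to s0
s0 | [#]111__1##0
The non-blank tape span at halt is #111__1##0.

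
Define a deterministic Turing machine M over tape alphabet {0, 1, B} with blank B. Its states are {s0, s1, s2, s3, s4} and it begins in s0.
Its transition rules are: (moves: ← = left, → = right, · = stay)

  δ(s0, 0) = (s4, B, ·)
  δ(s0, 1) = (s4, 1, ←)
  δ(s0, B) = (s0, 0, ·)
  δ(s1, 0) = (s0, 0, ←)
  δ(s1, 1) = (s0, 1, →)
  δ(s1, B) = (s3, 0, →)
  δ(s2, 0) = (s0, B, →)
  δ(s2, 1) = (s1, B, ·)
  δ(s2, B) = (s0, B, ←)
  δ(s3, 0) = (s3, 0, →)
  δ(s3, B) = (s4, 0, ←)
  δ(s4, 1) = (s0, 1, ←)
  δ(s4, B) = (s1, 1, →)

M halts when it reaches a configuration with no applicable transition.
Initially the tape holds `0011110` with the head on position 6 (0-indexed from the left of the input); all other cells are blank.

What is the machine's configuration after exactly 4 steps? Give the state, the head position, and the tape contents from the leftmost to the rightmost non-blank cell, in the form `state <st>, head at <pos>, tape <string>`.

state s4, head at 7, tape 001111100

state=s0 head=6 tape=001111[0]BB   (s0,0)→(s4,B,·)
state=s4 head=6 tape=001111[B]BB   (s4,B)→(s1,1,→)
state=s1 head=7 tape=0011111[B]B   (s1,B)→(s3,0,→)
state=s3 head=8 tape=00111110[B]   (s3,B)→(s4,0,←)
state=s4 head=7 tape=0011111[0]0
After 4 steps: state s4, head at 7, tape 001111100.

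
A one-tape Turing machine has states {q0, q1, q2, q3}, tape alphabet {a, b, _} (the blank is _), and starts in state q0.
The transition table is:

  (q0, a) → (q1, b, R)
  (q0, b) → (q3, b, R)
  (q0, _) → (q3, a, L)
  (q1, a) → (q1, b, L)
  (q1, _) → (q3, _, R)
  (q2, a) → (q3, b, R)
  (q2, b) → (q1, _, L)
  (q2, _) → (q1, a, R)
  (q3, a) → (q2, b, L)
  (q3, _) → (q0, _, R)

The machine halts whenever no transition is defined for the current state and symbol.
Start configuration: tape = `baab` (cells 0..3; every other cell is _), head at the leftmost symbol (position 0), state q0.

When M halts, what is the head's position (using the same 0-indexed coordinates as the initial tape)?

q0 | _[b]aab   read b → write b, move R, go to q3
q3 | _b[a]ab   read a → write b, move L, go to q2
q2 | _[b]bab   read b → write _, move L, go to q1
q1 | [_]_bab   read _ → write _, move R, go to q3
q3 | _[_]bab   read _ → write _, move R, go to q0
q0 | __[b]ab   read b → write b, move R, go to q3
q3 | __b[a]b   read a → write b, move L, go to q2
q2 | __[b]bb   read b → write _, move L, go to q1
q1 | _[_]_bb   read _ → write _, move R, go to q3
q3 | __[_]bb   read _ → write _, move R, go to q0
q0 | ___[b]b   read b → write b, move R, go to q3
q3 | ___b[b]
At halt the head is at cell 3.

3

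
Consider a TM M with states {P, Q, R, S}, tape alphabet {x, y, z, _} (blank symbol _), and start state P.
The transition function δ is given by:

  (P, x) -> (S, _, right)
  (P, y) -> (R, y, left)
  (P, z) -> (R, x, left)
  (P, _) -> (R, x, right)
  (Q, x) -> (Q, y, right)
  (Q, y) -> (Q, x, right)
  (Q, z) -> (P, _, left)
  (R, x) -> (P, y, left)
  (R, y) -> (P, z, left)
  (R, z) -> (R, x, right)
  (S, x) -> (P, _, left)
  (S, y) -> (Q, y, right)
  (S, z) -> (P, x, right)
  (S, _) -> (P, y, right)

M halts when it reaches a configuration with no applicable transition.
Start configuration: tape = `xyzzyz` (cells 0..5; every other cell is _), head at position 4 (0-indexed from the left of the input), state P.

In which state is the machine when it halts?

R

state=P head=4 tape=xyzz[y]z___   (P,y)→(R,y,left)
state=R head=3 tape=xyz[z]yz___   (R,z)→(R,x,right)
state=R head=4 tape=xyzx[y]z___   (R,y)→(P,z,left)
state=P head=3 tape=xyz[x]zz___   (P,x)→(S,_,right)
state=S head=4 tape=xyz_[z]z___   (S,z)→(P,x,right)
state=P head=5 tape=xyz_x[z]___   (P,z)→(R,x,left)
state=R head=4 tape=xyz_[x]x___   (R,x)→(P,y,left)
state=P head=3 tape=xyz[_]yx___   (P,_)→(R,x,right)
state=R head=4 tape=xyzx[y]x___   (R,y)→(P,z,left)
state=P head=3 tape=xyz[x]zx___   (P,x)→(S,_,right)
state=S head=4 tape=xyz_[z]x___   (S,z)→(P,x,right)
state=P head=5 tape=xyz_x[x]___   (P,x)→(S,_,right)
state=S head=6 tape=xyz_x_[_]__   (S,_)→(P,y,right)
state=P head=7 tape=xyz_x_y[_]_   (P,_)→(R,x,right)
state=R head=8 tape=xyz_x_yx[_]
No transition is defined for (R, _); M halts in state R.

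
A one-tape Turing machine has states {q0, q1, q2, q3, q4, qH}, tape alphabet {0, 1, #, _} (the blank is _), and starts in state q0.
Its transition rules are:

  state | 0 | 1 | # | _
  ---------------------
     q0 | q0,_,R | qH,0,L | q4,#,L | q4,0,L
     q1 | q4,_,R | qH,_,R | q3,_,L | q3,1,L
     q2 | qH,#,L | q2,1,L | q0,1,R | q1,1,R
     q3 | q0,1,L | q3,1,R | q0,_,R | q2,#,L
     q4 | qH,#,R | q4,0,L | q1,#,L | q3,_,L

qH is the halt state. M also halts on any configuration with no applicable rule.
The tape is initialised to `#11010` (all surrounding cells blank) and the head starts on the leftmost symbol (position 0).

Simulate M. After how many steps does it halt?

state=q0 head=0 tape=____[#]11010   (q0,#)→(q4,#,L)
state=q4 head=-1 tape=___[_]#11010   (q4,_)→(q3,_,L)
state=q3 head=-2 tape=__[_]_#11010   (q3,_)→(q2,#,L)
state=q2 head=-3 tape=_[_]#_#11010   (q2,_)→(q1,1,R)
state=q1 head=-2 tape=_1[#]_#11010   (q1,#)→(q3,_,L)
state=q3 head=-3 tape=_[1]__#11010   (q3,1)→(q3,1,R)
state=q3 head=-2 tape=_1[_]_#11010   (q3,_)→(q2,#,L)
state=q2 head=-3 tape=_[1]#_#11010   (q2,1)→(q2,1,L)
state=q2 head=-4 tape=[_]1#_#11010   (q2,_)→(q1,1,R)
state=q1 head=-3 tape=1[1]#_#11010   (q1,1)→(qH,_,R)
state=qH head=-2 tape=1_[#]_#11010
M halts after 10 transitions.

10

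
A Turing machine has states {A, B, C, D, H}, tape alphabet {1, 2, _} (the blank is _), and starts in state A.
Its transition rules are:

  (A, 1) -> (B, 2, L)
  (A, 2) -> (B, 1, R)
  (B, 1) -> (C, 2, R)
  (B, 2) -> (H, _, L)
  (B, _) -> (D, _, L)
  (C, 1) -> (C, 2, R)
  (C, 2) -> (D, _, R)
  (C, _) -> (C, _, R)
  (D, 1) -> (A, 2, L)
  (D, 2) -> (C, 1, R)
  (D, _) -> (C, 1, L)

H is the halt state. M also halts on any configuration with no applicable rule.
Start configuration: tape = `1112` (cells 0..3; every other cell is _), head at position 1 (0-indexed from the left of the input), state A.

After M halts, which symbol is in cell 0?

2

A | 1[1]12   read 1 → write 2, move L, go to B
B | [1]212   read 1 → write 2, move R, go to C
C | 2[2]12   read 2 → write _, move R, go to D
D | 2_[1]2   read 1 → write 2, move L, go to A
A | 2[_]22
Cell 0 holds 2 when M halts.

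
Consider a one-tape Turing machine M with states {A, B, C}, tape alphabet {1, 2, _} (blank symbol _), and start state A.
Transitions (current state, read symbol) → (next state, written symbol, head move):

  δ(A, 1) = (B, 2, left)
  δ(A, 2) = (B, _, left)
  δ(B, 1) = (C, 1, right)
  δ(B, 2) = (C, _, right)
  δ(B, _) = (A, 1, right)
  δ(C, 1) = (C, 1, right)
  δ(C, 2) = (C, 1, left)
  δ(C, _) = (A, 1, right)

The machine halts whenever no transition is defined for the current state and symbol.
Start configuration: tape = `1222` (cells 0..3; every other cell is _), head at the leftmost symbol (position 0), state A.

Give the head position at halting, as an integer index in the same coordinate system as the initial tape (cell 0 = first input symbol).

state=A head=0 tape=_[1]222_   (A,1)→(B,2,left)
state=B head=-1 tape=[_]2222_   (B,_)→(A,1,right)
state=A head=0 tape=1[2]222_   (A,2)→(B,_,left)
state=B head=-1 tape=[1]_222_   (B,1)→(C,1,right)
state=C head=0 tape=1[_]222_   (C,_)→(A,1,right)
state=A head=1 tape=11[2]22_   (A,2)→(B,_,left)
state=B head=0 tape=1[1]_22_   (B,1)→(C,1,right)
state=C head=1 tape=11[_]22_   (C,_)→(A,1,right)
state=A head=2 tape=111[2]2_   (A,2)→(B,_,left)
state=B head=1 tape=11[1]_2_   (B,1)→(C,1,right)
state=C head=2 tape=111[_]2_   (C,_)→(A,1,right)
state=A head=3 tape=1111[2]_   (A,2)→(B,_,left)
state=B head=2 tape=111[1]__   (B,1)→(C,1,right)
state=C head=3 tape=1111[_]_   (C,_)→(A,1,right)
state=A head=4 tape=11111[_]
At halt the head is at cell 4.

4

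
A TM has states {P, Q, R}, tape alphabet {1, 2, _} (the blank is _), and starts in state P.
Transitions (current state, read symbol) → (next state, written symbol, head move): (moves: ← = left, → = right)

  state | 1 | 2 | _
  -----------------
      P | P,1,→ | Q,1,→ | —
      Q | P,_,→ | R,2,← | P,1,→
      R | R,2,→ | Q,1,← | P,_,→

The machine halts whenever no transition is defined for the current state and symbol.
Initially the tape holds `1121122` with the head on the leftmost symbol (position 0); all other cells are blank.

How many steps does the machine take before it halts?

P | [1]121122_   read 1 → write 1, move →, go to P
P | 1[1]21122_   read 1 → write 1, move →, go to P
P | 11[2]1122_   read 2 → write 1, move →, go to Q
Q | 111[1]122_   read 1 → write _, move →, go to P
P | 111_[1]22_   read 1 → write 1, move →, go to P
P | 111_1[2]2_   read 2 → write 1, move →, go to Q
Q | 111_11[2]_   read 2 → write 2, move ←, go to R
R | 111_1[1]2_   read 1 → write 2, move →, go to R
R | 111_12[2]_   read 2 → write 1, move ←, go to Q
Q | 111_1[2]1_   read 2 → write 2, move ←, go to R
R | 111_[1]21_   read 1 → write 2, move →, go to R
R | 111_2[2]1_   read 2 → write 1, move ←, go to Q
Q | 111_[2]11_   read 2 → write 2, move ←, go to R
R | 111[_]211_   read _ → write _, move →, go to P
P | 111_[2]11_   read 2 → write 1, move →, go to Q
Q | 111_1[1]1_   read 1 → write _, move →, go to P
P | 111_1_[1]_   read 1 → write 1, move →, go to P
P | 111_1_1[_]
M halts after 17 transitions.

17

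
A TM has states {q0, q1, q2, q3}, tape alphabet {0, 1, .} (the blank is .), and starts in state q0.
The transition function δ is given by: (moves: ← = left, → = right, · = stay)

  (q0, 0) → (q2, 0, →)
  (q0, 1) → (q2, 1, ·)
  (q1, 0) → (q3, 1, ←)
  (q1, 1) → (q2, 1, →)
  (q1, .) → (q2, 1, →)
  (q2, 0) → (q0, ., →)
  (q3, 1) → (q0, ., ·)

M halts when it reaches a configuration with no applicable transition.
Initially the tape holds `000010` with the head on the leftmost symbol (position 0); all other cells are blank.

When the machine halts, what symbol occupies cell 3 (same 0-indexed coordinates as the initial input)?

.

q0 | [0]00010   read 0 → write 0, move →, go to q2
q2 | 0[0]0010   read 0 → write ., move →, go to q0
q0 | 0.[0]010   read 0 → write 0, move →, go to q2
q2 | 0.0[0]10   read 0 → write ., move →, go to q0
q0 | 0.0.[1]0   read 1 → write 1, move ·, go to q2
q2 | 0.0.[1]0
Cell 3 holds . when M halts.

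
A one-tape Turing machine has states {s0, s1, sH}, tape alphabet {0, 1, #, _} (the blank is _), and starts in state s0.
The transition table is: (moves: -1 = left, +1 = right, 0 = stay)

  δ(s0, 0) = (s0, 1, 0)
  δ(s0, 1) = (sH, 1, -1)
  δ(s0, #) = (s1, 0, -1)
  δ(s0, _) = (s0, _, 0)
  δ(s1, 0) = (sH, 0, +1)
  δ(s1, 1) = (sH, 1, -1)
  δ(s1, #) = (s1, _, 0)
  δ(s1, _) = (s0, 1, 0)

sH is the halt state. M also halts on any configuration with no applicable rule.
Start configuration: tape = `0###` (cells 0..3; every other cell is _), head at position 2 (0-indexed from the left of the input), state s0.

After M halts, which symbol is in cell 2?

0

s0 | 0#[#]#   read # → write 0, move -1, go to s1
s1 | 0[#]0#   read # → write _, move 0, go to s1
s1 | 0[_]0#   read _ → write 1, move 0, go to s0
s0 | 0[1]0#   read 1 → write 1, move -1, go to sH
sH | [0]10#
Cell 2 holds 0 when M halts.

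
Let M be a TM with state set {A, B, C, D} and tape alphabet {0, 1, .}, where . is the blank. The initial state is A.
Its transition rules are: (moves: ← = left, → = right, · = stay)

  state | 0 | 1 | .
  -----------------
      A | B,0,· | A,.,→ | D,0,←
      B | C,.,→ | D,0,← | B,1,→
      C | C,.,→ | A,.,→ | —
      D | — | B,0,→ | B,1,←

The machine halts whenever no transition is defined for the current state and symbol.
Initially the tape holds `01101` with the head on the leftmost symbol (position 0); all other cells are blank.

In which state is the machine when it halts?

A | [0]1101..   read 0 → write 0, move ·, go to B
B | [0]1101..   read 0 → write ., move →, go to C
C | .[1]101..   read 1 → write ., move →, go to A
A | ..[1]01..   read 1 → write ., move →, go to A
A | ...[0]1..   read 0 → write 0, move ·, go to B
B | ...[0]1..   read 0 → write ., move →, go to C
C | ....[1]..   read 1 → write ., move →, go to A
A | .....[.].   read . → write 0, move ←, go to D
D | ....[.]0.   read . → write 1, move ←, go to B
B | ...[.]10.   read . → write 1, move →, go to B
B | ...1[1]0.   read 1 → write 0, move ←, go to D
D | ...[1]00.   read 1 → write 0, move →, go to B
B | ...0[0]0.   read 0 → write ., move →, go to C
C | ...0.[0].   read 0 → write ., move →, go to C
C | ...0..[.]
No transition is defined for (C, .); M halts in state C.

C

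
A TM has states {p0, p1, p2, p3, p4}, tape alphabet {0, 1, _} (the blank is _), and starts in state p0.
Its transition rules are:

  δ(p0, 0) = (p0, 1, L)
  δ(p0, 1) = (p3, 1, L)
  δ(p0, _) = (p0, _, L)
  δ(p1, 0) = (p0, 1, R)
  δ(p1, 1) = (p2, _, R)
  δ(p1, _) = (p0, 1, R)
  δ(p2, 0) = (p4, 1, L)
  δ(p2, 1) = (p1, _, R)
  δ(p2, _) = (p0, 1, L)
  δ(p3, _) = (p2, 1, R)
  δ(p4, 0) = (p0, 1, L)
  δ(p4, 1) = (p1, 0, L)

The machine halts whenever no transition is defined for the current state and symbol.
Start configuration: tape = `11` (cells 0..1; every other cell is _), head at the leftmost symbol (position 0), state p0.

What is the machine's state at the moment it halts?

state=p0 head=0 tape=__[1]1_   (p0,1)→(p3,1,L)
state=p3 head=-1 tape=_[_]11_   (p3,_)→(p2,1,R)
state=p2 head=0 tape=_1[1]1_   (p2,1)→(p1,_,R)
state=p1 head=1 tape=_1_[1]_   (p1,1)→(p2,_,R)
state=p2 head=2 tape=_1__[_]   (p2,_)→(p0,1,L)
state=p0 head=1 tape=_1_[_]1   (p0,_)→(p0,_,L)
state=p0 head=0 tape=_1[_]_1   (p0,_)→(p0,_,L)
state=p0 head=-1 tape=_[1]__1   (p0,1)→(p3,1,L)
state=p3 head=-2 tape=[_]1__1   (p3,_)→(p2,1,R)
state=p2 head=-1 tape=1[1]__1   (p2,1)→(p1,_,R)
state=p1 head=0 tape=1_[_]_1   (p1,_)→(p0,1,R)
state=p0 head=1 tape=1_1[_]1   (p0,_)→(p0,_,L)
state=p0 head=0 tape=1_[1]_1   (p0,1)→(p3,1,L)
state=p3 head=-1 tape=1[_]1_1   (p3,_)→(p2,1,R)
state=p2 head=0 tape=11[1]_1   (p2,1)→(p1,_,R)
state=p1 head=1 tape=11_[_]1   (p1,_)→(p0,1,R)
state=p0 head=2 tape=11_1[1]   (p0,1)→(p3,1,L)
state=p3 head=1 tape=11_[1]1
No transition is defined for (p3, 1); M halts in state p3.

p3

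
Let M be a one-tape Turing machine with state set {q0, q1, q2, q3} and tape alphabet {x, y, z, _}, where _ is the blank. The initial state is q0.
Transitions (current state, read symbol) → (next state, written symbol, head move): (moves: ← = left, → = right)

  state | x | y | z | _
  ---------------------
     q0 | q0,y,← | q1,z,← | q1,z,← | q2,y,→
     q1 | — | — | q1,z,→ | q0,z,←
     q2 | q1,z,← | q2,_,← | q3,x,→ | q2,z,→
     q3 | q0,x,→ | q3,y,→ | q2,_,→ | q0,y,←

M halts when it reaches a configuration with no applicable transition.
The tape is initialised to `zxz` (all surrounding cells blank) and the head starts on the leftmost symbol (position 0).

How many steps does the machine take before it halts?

37

q0 | ____[z]xz_   read z → write z, move ←, go to q1
q1 | ___[_]zxz_   read _ → write z, move ←, go to q0
q0 | __[_]zzxz_   read _ → write y, move →, go to q2
q2 | __y[z]zxz_   read z → write x, move →, go to q3
q3 | __yx[z]xz_   read z → write _, move →, go to q2
q2 | __yx_[x]z_   read x → write z, move ←, go to q1
q1 | __yx[_]zz_   read _ → write z, move ←, go to q0
q0 | __y[x]zzz_   read x → write y, move ←, go to q0
q0 | __[y]yzzz_   read y → write z, move ←, go to q1
q1 | _[_]zyzzz_   read _ → write z, move ←, go to q0
q0 | [_]zzyzzz_   read _ → write y, move →, go to q2
q2 | y[z]zyzzz_   read z → write x, move →, go to q3
q3 | yx[z]yzzz_   read z → write _, move →, go to q2
q2 | yx_[y]zzz_   read y → write _, move ←, go to q2
q2 | yx[_]_zzz_   read _ → write z, move →, go to q2
q2 | yxz[_]zzz_   read _ → write z, move →, go to q2
q2 | yxzz[z]zz_   read z → write x, move →, go to q3
q3 | yxzzx[z]z_   read z → write _, move →, go to q2
q2 | yxzzx_[z]_   read z → write x, move →, go to q3
q3 | yxzzx_x[_]   read _ → write y, move ←, go to q0
q0 | yxzzx_[x]y   read x → write y, move ←, go to q0
q0 | yxzzx[_]yy   read _ → write y, move →, go to q2
q2 | yxzzxy[y]y   read y → write _, move ←, go to q2
q2 | yxzzx[y]_y   read y → write _, move ←, go to q2
q2 | yxzz[x]__y   read x → write z, move ←, go to q1
q1 | yxz[z]z__y   read z → write z, move →, go to q1
q1 | yxzz[z]__y   read z → write z, move →, go to q1
q1 | yxzzz[_]_y   read _ → write z, move ←, go to q0
q0 | yxzz[z]z_y   read z → write z, move ←, go to q1
q1 | yxz[z]zz_y   read z → write z, move →, go to q1
q1 | yxzz[z]z_y   read z → write z, move →, go to q1
q1 | yxzzz[z]_y   read z → write z, move →, go to q1
q1 | yxzzzz[_]y   read _ → write z, move ←, go to q0
q0 | yxzzz[z]zy   read z → write z, move ←, go to q1
q1 | yxzz[z]zzy   read z → write z, move →, go to q1
q1 | yxzzz[z]zy   read z → write z, move →, go to q1
q1 | yxzzzz[z]y   read z → write z, move →, go to q1
q1 | yxzzzzz[y]
M halts after 37 transitions.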